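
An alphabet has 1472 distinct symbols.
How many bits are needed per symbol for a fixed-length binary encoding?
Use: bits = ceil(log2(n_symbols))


log2(1472) = 10.5236
Bracket: 2^10 = 1024 < 1472 <= 2^11 = 2048
So ceil(log2(1472)) = 11

bits = ceil(log2(1472)) = ceil(10.5236) = 11 bits


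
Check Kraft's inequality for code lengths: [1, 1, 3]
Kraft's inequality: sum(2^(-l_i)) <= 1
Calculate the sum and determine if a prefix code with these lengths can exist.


Sum = 2^(-1) + 2^(-1) + 2^(-3)
    = 0.5 + 0.5 + 0.125
    = 9/8 = 1.125
Since 1.125 > 1, Kraft's inequality is NOT satisfied.
A prefix code with these lengths CANNOT exist.

Kraft sum = 1.125. Not satisfied.


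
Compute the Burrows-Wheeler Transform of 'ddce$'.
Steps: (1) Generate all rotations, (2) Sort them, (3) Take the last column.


Rotations (sorted):
  0: $ddce -> last char: e
  1: ce$dd -> last char: d
  2: dce$d -> last char: d
  3: ddce$ -> last char: $
  4: e$ddc -> last char: c


BWT = edd$c


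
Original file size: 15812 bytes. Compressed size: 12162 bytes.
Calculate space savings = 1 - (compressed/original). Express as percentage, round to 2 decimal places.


ratio = compressed/original = 12162/15812 = 0.769163
savings = 1 - ratio = 1 - 0.769163 = 0.230837
as a percentage: 0.230837 * 100 = 23.08%

Space savings = 1 - 12162/15812 = 23.08%


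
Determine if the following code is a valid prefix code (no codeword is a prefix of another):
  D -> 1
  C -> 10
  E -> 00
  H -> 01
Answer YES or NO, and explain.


Checking each pair (does one codeword prefix another?):
  D='1' vs C='10': prefix -- VIOLATION

NO -- this is NOT a valid prefix code. D (1) is a prefix of C (10).


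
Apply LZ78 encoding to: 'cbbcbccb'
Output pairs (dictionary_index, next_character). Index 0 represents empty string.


LZ78 encoding steps:
Dictionary: {0: ''}
Step 1: w='' (idx 0), next='c' -> output (0, 'c'), add 'c' as idx 1
Step 2: w='' (idx 0), next='b' -> output (0, 'b'), add 'b' as idx 2
Step 3: w='b' (idx 2), next='c' -> output (2, 'c'), add 'bc' as idx 3
Step 4: w='bc' (idx 3), next='c' -> output (3, 'c'), add 'bcc' as idx 4
Step 5: w='b' (idx 2), end of input -> output (2, '')


Encoded: [(0, 'c'), (0, 'b'), (2, 'c'), (3, 'c'), (2, '')]


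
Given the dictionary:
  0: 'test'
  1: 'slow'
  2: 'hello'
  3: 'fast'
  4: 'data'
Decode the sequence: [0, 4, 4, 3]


Look up each index in the dictionary:
  0 -> 'test'
  4 -> 'data'
  4 -> 'data'
  3 -> 'fast'

Decoded: "test data data fast"


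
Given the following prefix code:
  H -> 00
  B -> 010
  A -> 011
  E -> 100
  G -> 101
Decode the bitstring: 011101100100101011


Decoding step by step:
Bits 011 -> A
Bits 101 -> G
Bits 100 -> E
Bits 100 -> E
Bits 101 -> G
Bits 011 -> A


Decoded message: AGEEGA


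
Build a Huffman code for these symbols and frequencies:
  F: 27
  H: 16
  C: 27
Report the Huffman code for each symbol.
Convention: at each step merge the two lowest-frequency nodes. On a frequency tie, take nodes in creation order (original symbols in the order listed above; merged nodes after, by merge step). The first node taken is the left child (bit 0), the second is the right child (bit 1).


Huffman tree construction:
Step 1: Merge H(16) + F(27) = 43
Step 2: Merge C(27) + (H+F)(43) = 70
Read each symbol's code off the tree from the root (left child = 0, right child = 1).

Codes:
  F: 11 (length 2)
  H: 10 (length 2)
  C: 0 (length 1)
Average code length: 113/70 = 1.6143 bits/symbol


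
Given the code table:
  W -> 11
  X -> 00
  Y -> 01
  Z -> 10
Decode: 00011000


Decoding:
00 -> X
01 -> Y
10 -> Z
00 -> X


Result: XYZX


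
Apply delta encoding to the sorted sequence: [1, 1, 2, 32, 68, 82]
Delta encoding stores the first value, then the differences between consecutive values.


First value: 1
Deltas:
  1 - 1 = 0
  2 - 1 = 1
  32 - 2 = 30
  68 - 32 = 36
  82 - 68 = 14


Delta encoded: [1, 0, 1, 30, 36, 14]


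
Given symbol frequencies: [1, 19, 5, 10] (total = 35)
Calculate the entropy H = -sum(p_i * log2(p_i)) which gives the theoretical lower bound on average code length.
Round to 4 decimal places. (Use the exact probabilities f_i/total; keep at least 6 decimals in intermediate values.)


Per-symbol terms -p_i * log2(p_i) with p_i = f_i/35:
  p = 1/35 = 0.028571: log2(p) = -5.129283, -p*log2(p) = 0.146551
  p = 19/35 = 0.542857: log2(p) = -0.881356, -p*log2(p) = 0.478450
  p = 5/35 = 0.142857: log2(p) = -2.807355, -p*log2(p) = 0.401051
  p = 10/35 = 0.285714: log2(p) = -1.807355, -p*log2(p) = 0.516387
H = 0.146551 + 0.478450 + 0.401051 + 0.516387 = 1.542439

H = 1.5424 bits/symbol


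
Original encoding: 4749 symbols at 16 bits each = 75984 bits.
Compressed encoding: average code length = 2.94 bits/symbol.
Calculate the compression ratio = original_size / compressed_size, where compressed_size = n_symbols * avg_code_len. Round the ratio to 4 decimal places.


original_size = n_symbols * orig_bits = 4749 * 16 = 75984 bits
compressed_size = n_symbols * avg_code_len = 4749 * 2.94 = 13962.06 bits
ratio = original_size / compressed_size = 75984 / 13962.06 = 5.4422

Compression ratio = 5.4422


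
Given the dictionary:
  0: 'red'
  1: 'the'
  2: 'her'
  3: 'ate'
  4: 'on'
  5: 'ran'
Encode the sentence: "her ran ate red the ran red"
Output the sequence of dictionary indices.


Look up each word in the dictionary:
  'her' -> 2
  'ran' -> 5
  'ate' -> 3
  'red' -> 0
  'the' -> 1
  'ran' -> 5
  'red' -> 0

Encoded: [2, 5, 3, 0, 1, 5, 0]


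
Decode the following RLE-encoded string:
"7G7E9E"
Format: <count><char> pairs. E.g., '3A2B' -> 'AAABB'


Expanding each <count><char> pair:
  7G -> 'GGGGGGG'
  7E -> 'EEEEEEE'
  9E -> 'EEEEEEEEE'

Decoded = GGGGGGGEEEEEEEEEEEEEEEE


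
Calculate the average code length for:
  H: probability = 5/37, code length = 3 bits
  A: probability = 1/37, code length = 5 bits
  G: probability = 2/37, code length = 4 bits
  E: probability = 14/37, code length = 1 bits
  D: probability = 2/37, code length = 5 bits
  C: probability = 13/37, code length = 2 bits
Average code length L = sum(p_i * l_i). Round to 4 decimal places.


Weighted contributions p_i * l_i:
  H: (5/37) * 3 = 15/37
  A: (1/37) * 5 = 5/37
  G: (2/37) * 4 = 8/37
  E: (14/37) * 1 = 14/37
  D: (2/37) * 5 = 10/37
  C: (13/37) * 2 = 26/37
Sum = (15 + 5 + 8 + 14 + 10 + 26)/37 = 78/37

L = 78/37 = 2.1081 bits/symbol


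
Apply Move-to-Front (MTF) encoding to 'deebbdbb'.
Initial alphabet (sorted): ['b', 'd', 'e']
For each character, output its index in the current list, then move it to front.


MTF encoding:
'd': index 1 in ['b', 'd', 'e'] -> ['d', 'b', 'e']
'e': index 2 in ['d', 'b', 'e'] -> ['e', 'd', 'b']
'e': index 0 in ['e', 'd', 'b'] -> ['e', 'd', 'b']
'b': index 2 in ['e', 'd', 'b'] -> ['b', 'e', 'd']
'b': index 0 in ['b', 'e', 'd'] -> ['b', 'e', 'd']
'd': index 2 in ['b', 'e', 'd'] -> ['d', 'b', 'e']
'b': index 1 in ['d', 'b', 'e'] -> ['b', 'd', 'e']
'b': index 0 in ['b', 'd', 'e'] -> ['b', 'd', 'e']


Output: [1, 2, 0, 2, 0, 2, 1, 0]


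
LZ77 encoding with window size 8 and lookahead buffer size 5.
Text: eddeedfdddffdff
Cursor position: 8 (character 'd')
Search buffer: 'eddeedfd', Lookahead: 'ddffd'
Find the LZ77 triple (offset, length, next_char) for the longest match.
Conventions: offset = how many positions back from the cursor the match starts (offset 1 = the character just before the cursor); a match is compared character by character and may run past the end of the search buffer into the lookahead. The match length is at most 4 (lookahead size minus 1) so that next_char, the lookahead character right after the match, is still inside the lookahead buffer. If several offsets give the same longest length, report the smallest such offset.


Try each offset into the search buffer:
  offset=1 (pos 7, char 'd'): match length 2
  offset=2 (pos 6, char 'f'): match length 0
  offset=3 (pos 5, char 'd'): match length 1
  offset=4 (pos 4, char 'e'): match length 0
  offset=5 (pos 3, char 'e'): match length 0
  offset=6 (pos 2, char 'd'): match length 1
  offset=7 (pos 1, char 'd'): match length 2
  offset=8 (pos 0, char 'e'): match length 0
Longest match has length 2, found at offsets 1, 7; take the smallest, offset 1.
next_char = character at position 8 + 2 = 10 -> 'f'

Best match: offset=1, length=2 (matching 'dd' starting at position 7)
LZ77 triple: (1, 2, 'f')


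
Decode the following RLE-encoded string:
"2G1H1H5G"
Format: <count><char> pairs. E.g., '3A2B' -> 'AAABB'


Expanding each <count><char> pair:
  2G -> 'GG'
  1H -> 'H'
  1H -> 'H'
  5G -> 'GGGGG'

Decoded = GGHHGGGGG


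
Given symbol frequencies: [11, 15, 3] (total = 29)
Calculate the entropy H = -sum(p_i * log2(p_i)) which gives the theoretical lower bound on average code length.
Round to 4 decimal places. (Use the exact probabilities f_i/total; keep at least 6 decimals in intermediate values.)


Per-symbol terms -p_i * log2(p_i) with p_i = f_i/29:
  p = 11/29 = 0.379310: log2(p) = -1.398549, -p*log2(p) = 0.530484
  p = 15/29 = 0.517241: log2(p) = -0.951090, -p*log2(p) = 0.491943
  p = 3/29 = 0.103448: log2(p) = -3.273018, -p*log2(p) = 0.338588
H = 0.530484 + 0.491943 + 0.338588 = 1.361015

H = 1.361 bits/symbol


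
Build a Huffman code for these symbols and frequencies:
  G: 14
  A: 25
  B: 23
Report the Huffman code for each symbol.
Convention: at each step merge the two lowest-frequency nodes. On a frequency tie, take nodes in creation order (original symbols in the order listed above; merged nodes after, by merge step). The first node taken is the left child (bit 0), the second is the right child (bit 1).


Huffman tree construction:
Step 1: Merge G(14) + B(23) = 37
Step 2: Merge A(25) + (G+B)(37) = 62
Read each symbol's code off the tree from the root (left child = 0, right child = 1).

Codes:
  G: 10 (length 2)
  A: 0 (length 1)
  B: 11 (length 2)
Average code length: 99/62 = 1.5968 bits/symbol


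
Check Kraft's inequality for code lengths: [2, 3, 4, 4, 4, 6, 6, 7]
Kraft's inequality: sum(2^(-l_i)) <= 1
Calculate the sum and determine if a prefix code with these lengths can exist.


Sum = 2^(-2) + 2^(-3) + 2^(-4) + 2^(-4) + 2^(-4) + 2^(-6) + 2^(-6) + 2^(-7)
    = 0.25 + 0.125 + 0.0625 + 0.0625 + 0.0625 + 0.015625 + 0.015625 + 0.0078125
    = 77/128 = 0.6015625
Since 0.6015625 <= 1, Kraft's inequality IS satisfied.
A prefix code with these lengths CAN exist.

Kraft sum = 0.6015625. Satisfied.


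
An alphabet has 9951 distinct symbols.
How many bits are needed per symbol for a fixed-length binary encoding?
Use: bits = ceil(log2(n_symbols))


log2(9951) = 13.2806
Bracket: 2^13 = 8192 < 9951 <= 2^14 = 16384
So ceil(log2(9951)) = 14

bits = ceil(log2(9951)) = ceil(13.2806) = 14 bits


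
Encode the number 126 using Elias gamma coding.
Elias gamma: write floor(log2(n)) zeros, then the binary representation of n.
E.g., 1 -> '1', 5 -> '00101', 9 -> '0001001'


num_bits = floor(log2(126)) + 1 = 7
leading_zeros = num_bits - 1 = 6
binary(126) = 1111110

Elias gamma(126) = '000000' + '1111110' = 0000001111110 (13 bits)


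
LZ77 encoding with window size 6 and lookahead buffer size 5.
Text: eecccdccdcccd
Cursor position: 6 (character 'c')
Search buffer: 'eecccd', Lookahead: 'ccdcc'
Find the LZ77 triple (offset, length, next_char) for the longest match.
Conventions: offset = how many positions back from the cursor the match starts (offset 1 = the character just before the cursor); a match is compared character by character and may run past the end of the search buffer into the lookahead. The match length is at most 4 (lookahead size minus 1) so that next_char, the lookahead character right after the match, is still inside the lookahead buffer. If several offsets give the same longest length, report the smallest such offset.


Try each offset into the search buffer:
  offset=1 (pos 5, char 'd'): match length 0
  offset=2 (pos 4, char 'c'): match length 1
  offset=3 (pos 3, char 'c'): match length 4
  offset=4 (pos 2, char 'c'): match length 2
  offset=5 (pos 1, char 'e'): match length 0
  offset=6 (pos 0, char 'e'): match length 0
Longest match has length 4 at offset 3.
next_char = character at position 6 + 4 = 10 -> 'c'

Best match: offset=3, length=4 (matching 'ccdc' starting at position 3)
LZ77 triple: (3, 4, 'c')


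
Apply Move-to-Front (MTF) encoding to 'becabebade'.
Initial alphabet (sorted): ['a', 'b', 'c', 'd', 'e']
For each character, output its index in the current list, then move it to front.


MTF encoding:
'b': index 1 in ['a', 'b', 'c', 'd', 'e'] -> ['b', 'a', 'c', 'd', 'e']
'e': index 4 in ['b', 'a', 'c', 'd', 'e'] -> ['e', 'b', 'a', 'c', 'd']
'c': index 3 in ['e', 'b', 'a', 'c', 'd'] -> ['c', 'e', 'b', 'a', 'd']
'a': index 3 in ['c', 'e', 'b', 'a', 'd'] -> ['a', 'c', 'e', 'b', 'd']
'b': index 3 in ['a', 'c', 'e', 'b', 'd'] -> ['b', 'a', 'c', 'e', 'd']
'e': index 3 in ['b', 'a', 'c', 'e', 'd'] -> ['e', 'b', 'a', 'c', 'd']
'b': index 1 in ['e', 'b', 'a', 'c', 'd'] -> ['b', 'e', 'a', 'c', 'd']
'a': index 2 in ['b', 'e', 'a', 'c', 'd'] -> ['a', 'b', 'e', 'c', 'd']
'd': index 4 in ['a', 'b', 'e', 'c', 'd'] -> ['d', 'a', 'b', 'e', 'c']
'e': index 3 in ['d', 'a', 'b', 'e', 'c'] -> ['e', 'd', 'a', 'b', 'c']


Output: [1, 4, 3, 3, 3, 3, 1, 2, 4, 3]


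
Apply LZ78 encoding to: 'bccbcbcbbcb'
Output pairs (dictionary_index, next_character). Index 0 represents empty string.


LZ78 encoding steps:
Dictionary: {0: ''}
Step 1: w='' (idx 0), next='b' -> output (0, 'b'), add 'b' as idx 1
Step 2: w='' (idx 0), next='c' -> output (0, 'c'), add 'c' as idx 2
Step 3: w='c' (idx 2), next='b' -> output (2, 'b'), add 'cb' as idx 3
Step 4: w='cb' (idx 3), next='c' -> output (3, 'c'), add 'cbc' as idx 4
Step 5: w='b' (idx 1), next='b' -> output (1, 'b'), add 'bb' as idx 5
Step 6: w='cb' (idx 3), end of input -> output (3, '')


Encoded: [(0, 'b'), (0, 'c'), (2, 'b'), (3, 'c'), (1, 'b'), (3, '')]


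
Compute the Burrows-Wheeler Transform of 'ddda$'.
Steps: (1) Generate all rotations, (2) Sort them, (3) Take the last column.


Rotations (sorted):
  0: $ddda -> last char: a
  1: a$ddd -> last char: d
  2: da$dd -> last char: d
  3: dda$d -> last char: d
  4: ddda$ -> last char: $


BWT = addd$


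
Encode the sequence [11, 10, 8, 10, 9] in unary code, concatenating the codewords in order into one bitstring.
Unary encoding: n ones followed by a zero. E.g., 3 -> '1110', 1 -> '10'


Encode each number as n ones followed by a terminating 0:
  11 -> 111111111110 (12 bits)
  10 -> 11111111110 (11 bits)
  8 -> 111111110 (9 bits)
  10 -> 11111111110 (11 bits)
  9 -> 1111111110 (10 bits)
Total length = 12 + 11 + 9 + 11 + 10 = 53 bits.

Unary([11, 10, 8, 10, 9]) = 11111111111011111111110111111110111111111101111111110 (53 bits)


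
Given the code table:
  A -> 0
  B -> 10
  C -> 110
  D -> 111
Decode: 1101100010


Decoding:
110 -> C
110 -> C
0 -> A
0 -> A
10 -> B


Result: CCAAB


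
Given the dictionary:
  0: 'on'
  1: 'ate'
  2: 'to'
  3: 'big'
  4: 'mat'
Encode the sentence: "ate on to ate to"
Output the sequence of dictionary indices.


Look up each word in the dictionary:
  'ate' -> 1
  'on' -> 0
  'to' -> 2
  'ate' -> 1
  'to' -> 2

Encoded: [1, 0, 2, 1, 2]


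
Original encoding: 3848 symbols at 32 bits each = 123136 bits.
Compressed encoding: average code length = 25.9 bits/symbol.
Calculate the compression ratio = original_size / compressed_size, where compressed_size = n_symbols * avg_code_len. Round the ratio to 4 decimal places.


original_size = n_symbols * orig_bits = 3848 * 32 = 123136 bits
compressed_size = n_symbols * avg_code_len = 3848 * 25.9 = 99663.2 bits
ratio = original_size / compressed_size = 123136 / 99663.2 = 1.2355

Compression ratio = 1.2355


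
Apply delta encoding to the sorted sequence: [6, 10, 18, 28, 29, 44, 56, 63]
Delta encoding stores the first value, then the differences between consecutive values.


First value: 6
Deltas:
  10 - 6 = 4
  18 - 10 = 8
  28 - 18 = 10
  29 - 28 = 1
  44 - 29 = 15
  56 - 44 = 12
  63 - 56 = 7


Delta encoded: [6, 4, 8, 10, 1, 15, 12, 7]


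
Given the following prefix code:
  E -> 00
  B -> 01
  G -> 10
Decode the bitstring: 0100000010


Decoding step by step:
Bits 01 -> B
Bits 00 -> E
Bits 00 -> E
Bits 00 -> E
Bits 10 -> G


Decoded message: BEEEG


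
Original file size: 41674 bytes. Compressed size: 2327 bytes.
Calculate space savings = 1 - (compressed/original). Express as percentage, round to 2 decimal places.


ratio = compressed/original = 2327/41674 = 0.055838
savings = 1 - ratio = 1 - 0.055838 = 0.944162
as a percentage: 0.944162 * 100 = 94.42%

Space savings = 1 - 2327/41674 = 94.42%


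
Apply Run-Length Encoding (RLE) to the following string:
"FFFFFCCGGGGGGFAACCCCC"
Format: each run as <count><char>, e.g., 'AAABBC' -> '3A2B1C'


Scanning runs left to right:
  i=0: run of 'F' x 5 -> '5F'
  i=5: run of 'C' x 2 -> '2C'
  i=7: run of 'G' x 6 -> '6G'
  i=13: run of 'F' x 1 -> '1F'
  i=14: run of 'A' x 2 -> '2A'
  i=16: run of 'C' x 5 -> '5C'

RLE = 5F2C6G1F2A5C


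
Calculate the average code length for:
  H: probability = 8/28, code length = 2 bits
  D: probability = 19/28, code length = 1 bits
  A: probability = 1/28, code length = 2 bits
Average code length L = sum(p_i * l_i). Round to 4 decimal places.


Weighted contributions p_i * l_i:
  H: (8/28) * 2 = 16/28
  D: (19/28) * 1 = 19/28
  A: (1/28) * 2 = 2/28
Sum = (16 + 19 + 2)/28 = 37/28

L = 37/28 = 1.3214 bits/symbol


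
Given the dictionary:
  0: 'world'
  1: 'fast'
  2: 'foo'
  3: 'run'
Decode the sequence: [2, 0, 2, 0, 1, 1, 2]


Look up each index in the dictionary:
  2 -> 'foo'
  0 -> 'world'
  2 -> 'foo'
  0 -> 'world'
  1 -> 'fast'
  1 -> 'fast'
  2 -> 'foo'

Decoded: "foo world foo world fast fast foo"


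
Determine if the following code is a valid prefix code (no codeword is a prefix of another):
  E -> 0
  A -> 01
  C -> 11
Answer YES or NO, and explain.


Checking each pair (does one codeword prefix another?):
  E='0' vs A='01': prefix -- VIOLATION

NO -- this is NOT a valid prefix code. E (0) is a prefix of A (01).


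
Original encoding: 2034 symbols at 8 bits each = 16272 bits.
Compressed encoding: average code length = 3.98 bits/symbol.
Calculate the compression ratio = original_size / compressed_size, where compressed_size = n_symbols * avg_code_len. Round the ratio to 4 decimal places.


original_size = n_symbols * orig_bits = 2034 * 8 = 16272 bits
compressed_size = n_symbols * avg_code_len = 2034 * 3.98 = 8095.32 bits
ratio = original_size / compressed_size = 16272 / 8095.32 = 2.0101

Compression ratio = 2.0101


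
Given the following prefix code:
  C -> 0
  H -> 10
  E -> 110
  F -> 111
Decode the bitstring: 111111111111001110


Decoding step by step:
Bits 111 -> F
Bits 111 -> F
Bits 111 -> F
Bits 111 -> F
Bits 0 -> C
Bits 0 -> C
Bits 111 -> F
Bits 0 -> C


Decoded message: FFFFCCFC


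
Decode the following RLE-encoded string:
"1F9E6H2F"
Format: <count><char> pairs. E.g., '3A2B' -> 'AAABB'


Expanding each <count><char> pair:
  1F -> 'F'
  9E -> 'EEEEEEEEE'
  6H -> 'HHHHHH'
  2F -> 'FF'

Decoded = FEEEEEEEEEHHHHHHFF


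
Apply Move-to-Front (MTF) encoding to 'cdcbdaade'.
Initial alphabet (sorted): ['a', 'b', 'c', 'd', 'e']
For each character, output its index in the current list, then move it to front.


MTF encoding:
'c': index 2 in ['a', 'b', 'c', 'd', 'e'] -> ['c', 'a', 'b', 'd', 'e']
'd': index 3 in ['c', 'a', 'b', 'd', 'e'] -> ['d', 'c', 'a', 'b', 'e']
'c': index 1 in ['d', 'c', 'a', 'b', 'e'] -> ['c', 'd', 'a', 'b', 'e']
'b': index 3 in ['c', 'd', 'a', 'b', 'e'] -> ['b', 'c', 'd', 'a', 'e']
'd': index 2 in ['b', 'c', 'd', 'a', 'e'] -> ['d', 'b', 'c', 'a', 'e']
'a': index 3 in ['d', 'b', 'c', 'a', 'e'] -> ['a', 'd', 'b', 'c', 'e']
'a': index 0 in ['a', 'd', 'b', 'c', 'e'] -> ['a', 'd', 'b', 'c', 'e']
'd': index 1 in ['a', 'd', 'b', 'c', 'e'] -> ['d', 'a', 'b', 'c', 'e']
'e': index 4 in ['d', 'a', 'b', 'c', 'e'] -> ['e', 'd', 'a', 'b', 'c']


Output: [2, 3, 1, 3, 2, 3, 0, 1, 4]


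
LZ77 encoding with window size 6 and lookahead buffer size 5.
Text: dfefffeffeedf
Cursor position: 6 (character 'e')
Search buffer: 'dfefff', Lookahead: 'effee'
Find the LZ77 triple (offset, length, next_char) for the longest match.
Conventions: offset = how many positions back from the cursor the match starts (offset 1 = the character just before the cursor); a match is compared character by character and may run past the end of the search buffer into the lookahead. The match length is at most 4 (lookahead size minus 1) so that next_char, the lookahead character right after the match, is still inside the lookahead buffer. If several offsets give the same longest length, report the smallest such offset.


Try each offset into the search buffer:
  offset=1 (pos 5, char 'f'): match length 0
  offset=2 (pos 4, char 'f'): match length 0
  offset=3 (pos 3, char 'f'): match length 0
  offset=4 (pos 2, char 'e'): match length 3
  offset=5 (pos 1, char 'f'): match length 0
  offset=6 (pos 0, char 'd'): match length 0
Longest match has length 3 at offset 4.
next_char = character at position 6 + 3 = 9 -> 'e'

Best match: offset=4, length=3 (matching 'eff' starting at position 2)
LZ77 triple: (4, 3, 'e')


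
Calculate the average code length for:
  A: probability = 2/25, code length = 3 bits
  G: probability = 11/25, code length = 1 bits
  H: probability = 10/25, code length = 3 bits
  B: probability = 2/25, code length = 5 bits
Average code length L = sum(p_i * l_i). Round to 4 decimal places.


Weighted contributions p_i * l_i:
  A: (2/25) * 3 = 6/25
  G: (11/25) * 1 = 11/25
  H: (10/25) * 3 = 30/25
  B: (2/25) * 5 = 10/25
Sum = (6 + 11 + 30 + 10)/25 = 57/25

L = 57/25 = 2.2800 bits/symbol


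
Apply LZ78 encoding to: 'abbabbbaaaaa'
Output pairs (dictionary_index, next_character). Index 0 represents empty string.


LZ78 encoding steps:
Dictionary: {0: ''}
Step 1: w='' (idx 0), next='a' -> output (0, 'a'), add 'a' as idx 1
Step 2: w='' (idx 0), next='b' -> output (0, 'b'), add 'b' as idx 2
Step 3: w='b' (idx 2), next='a' -> output (2, 'a'), add 'ba' as idx 3
Step 4: w='b' (idx 2), next='b' -> output (2, 'b'), add 'bb' as idx 4
Step 5: w='ba' (idx 3), next='a' -> output (3, 'a'), add 'baa' as idx 5
Step 6: w='a' (idx 1), next='a' -> output (1, 'a'), add 'aa' as idx 6
Step 7: w='a' (idx 1), end of input -> output (1, '')


Encoded: [(0, 'a'), (0, 'b'), (2, 'a'), (2, 'b'), (3, 'a'), (1, 'a'), (1, '')]


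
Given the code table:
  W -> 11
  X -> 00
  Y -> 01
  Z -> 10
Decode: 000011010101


Decoding:
00 -> X
00 -> X
11 -> W
01 -> Y
01 -> Y
01 -> Y


Result: XXWYYY


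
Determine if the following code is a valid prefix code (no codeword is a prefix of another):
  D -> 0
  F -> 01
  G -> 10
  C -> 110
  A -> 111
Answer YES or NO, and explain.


Checking each pair (does one codeword prefix another?):
  D='0' vs F='01': prefix -- VIOLATION

NO -- this is NOT a valid prefix code. D (0) is a prefix of F (01).


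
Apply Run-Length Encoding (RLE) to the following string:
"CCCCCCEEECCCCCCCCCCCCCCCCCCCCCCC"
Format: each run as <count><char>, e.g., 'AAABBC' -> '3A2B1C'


Scanning runs left to right:
  i=0: run of 'C' x 6 -> '6C'
  i=6: run of 'E' x 3 -> '3E'
  i=9: run of 'C' x 23 -> '23C'

RLE = 6C3E23C


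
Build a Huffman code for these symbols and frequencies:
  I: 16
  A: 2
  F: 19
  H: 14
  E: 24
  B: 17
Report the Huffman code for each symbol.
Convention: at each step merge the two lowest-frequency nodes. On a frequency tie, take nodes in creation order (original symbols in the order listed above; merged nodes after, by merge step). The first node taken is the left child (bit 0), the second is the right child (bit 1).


Huffman tree construction:
Step 1: Merge A(2) + H(14) = 16
Step 2: Merge I(16) + (A+H)(16) = 32
Step 3: Merge B(17) + F(19) = 36
Step 4: Merge E(24) + (I+(A+H))(32) = 56
Step 5: Merge (B+F)(36) + (E+(I+(A+H)))(56) = 92
Read each symbol's code off the tree from the root (left child = 0, right child = 1).

Codes:
  I: 110 (length 3)
  A: 1110 (length 4)
  F: 01 (length 2)
  H: 1111 (length 4)
  E: 10 (length 2)
  B: 00 (length 2)
Average code length: 232/92 = 2.5217 bits/symbol


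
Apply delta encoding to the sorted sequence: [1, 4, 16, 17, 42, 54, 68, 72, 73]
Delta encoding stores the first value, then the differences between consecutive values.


First value: 1
Deltas:
  4 - 1 = 3
  16 - 4 = 12
  17 - 16 = 1
  42 - 17 = 25
  54 - 42 = 12
  68 - 54 = 14
  72 - 68 = 4
  73 - 72 = 1


Delta encoded: [1, 3, 12, 1, 25, 12, 14, 4, 1]


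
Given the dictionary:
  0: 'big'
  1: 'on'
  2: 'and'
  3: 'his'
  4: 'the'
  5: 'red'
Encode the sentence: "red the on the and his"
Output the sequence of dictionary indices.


Look up each word in the dictionary:
  'red' -> 5
  'the' -> 4
  'on' -> 1
  'the' -> 4
  'and' -> 2
  'his' -> 3

Encoded: [5, 4, 1, 4, 2, 3]


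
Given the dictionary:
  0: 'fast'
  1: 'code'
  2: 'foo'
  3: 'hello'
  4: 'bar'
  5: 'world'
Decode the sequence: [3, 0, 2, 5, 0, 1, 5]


Look up each index in the dictionary:
  3 -> 'hello'
  0 -> 'fast'
  2 -> 'foo'
  5 -> 'world'
  0 -> 'fast'
  1 -> 'code'
  5 -> 'world'

Decoded: "hello fast foo world fast code world"


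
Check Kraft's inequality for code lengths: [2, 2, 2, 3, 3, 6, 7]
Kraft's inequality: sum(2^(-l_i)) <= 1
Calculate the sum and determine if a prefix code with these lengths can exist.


Sum = 2^(-2) + 2^(-2) + 2^(-2) + 2^(-3) + 2^(-3) + 2^(-6) + 2^(-7)
    = 0.25 + 0.25 + 0.25 + 0.125 + 0.125 + 0.015625 + 0.0078125
    = 131/128 = 1.0234375
Since 1.0234375 > 1, Kraft's inequality is NOT satisfied.
A prefix code with these lengths CANNOT exist.

Kraft sum = 1.0234375. Not satisfied.


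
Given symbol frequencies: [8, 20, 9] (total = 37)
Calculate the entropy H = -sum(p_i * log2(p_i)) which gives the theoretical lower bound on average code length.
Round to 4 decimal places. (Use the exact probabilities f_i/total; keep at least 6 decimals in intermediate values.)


Per-symbol terms -p_i * log2(p_i) with p_i = f_i/37:
  p = 8/37 = 0.216216: log2(p) = -2.209453, -p*log2(p) = 0.477720
  p = 20/37 = 0.540541: log2(p) = -0.887525, -p*log2(p) = 0.479743
  p = 9/37 = 0.243243: log2(p) = -2.039528, -p*log2(p) = 0.496101
H = 0.477720 + 0.479743 + 0.496101 = 1.453564

H = 1.4536 bits/symbol


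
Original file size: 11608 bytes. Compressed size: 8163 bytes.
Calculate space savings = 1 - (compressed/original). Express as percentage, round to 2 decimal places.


ratio = compressed/original = 8163/11608 = 0.703222
savings = 1 - ratio = 1 - 0.703222 = 0.296778
as a percentage: 0.296778 * 100 = 29.68%

Space savings = 1 - 8163/11608 = 29.68%


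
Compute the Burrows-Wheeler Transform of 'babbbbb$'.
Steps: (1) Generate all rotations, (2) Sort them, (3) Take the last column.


Rotations (sorted):
  0: $babbbbb -> last char: b
  1: abbbbb$b -> last char: b
  2: b$babbbb -> last char: b
  3: babbbbb$ -> last char: $
  4: bb$babbb -> last char: b
  5: bbb$babb -> last char: b
  6: bbbb$bab -> last char: b
  7: bbbbb$ba -> last char: a


BWT = bbb$bbba


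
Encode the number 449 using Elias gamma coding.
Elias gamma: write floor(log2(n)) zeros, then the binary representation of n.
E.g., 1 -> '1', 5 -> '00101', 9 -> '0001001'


num_bits = floor(log2(449)) + 1 = 9
leading_zeros = num_bits - 1 = 8
binary(449) = 111000001

Elias gamma(449) = '00000000' + '111000001' = 00000000111000001 (17 bits)


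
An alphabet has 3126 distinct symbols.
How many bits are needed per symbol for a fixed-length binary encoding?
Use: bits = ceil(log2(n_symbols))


log2(3126) = 11.6101
Bracket: 2^11 = 2048 < 3126 <= 2^12 = 4096
So ceil(log2(3126)) = 12

bits = ceil(log2(3126)) = ceil(11.6101) = 12 bits


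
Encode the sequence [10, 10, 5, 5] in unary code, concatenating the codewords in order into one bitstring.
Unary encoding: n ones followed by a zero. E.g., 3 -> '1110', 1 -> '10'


Encode each number as n ones followed by a terminating 0:
  10 -> 11111111110 (11 bits)
  10 -> 11111111110 (11 bits)
  5 -> 111110 (6 bits)
  5 -> 111110 (6 bits)
Total length = 11 + 11 + 6 + 6 = 34 bits.

Unary([10, 10, 5, 5]) = 1111111111011111111110111110111110 (34 bits)


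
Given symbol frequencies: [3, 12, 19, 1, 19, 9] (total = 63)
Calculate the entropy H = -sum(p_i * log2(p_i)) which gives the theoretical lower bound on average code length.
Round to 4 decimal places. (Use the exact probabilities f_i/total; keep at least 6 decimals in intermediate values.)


Per-symbol terms -p_i * log2(p_i) with p_i = f_i/63:
  p = 3/63 = 0.047619: log2(p) = -4.392317, -p*log2(p) = 0.209158
  p = 12/63 = 0.190476: log2(p) = -2.392317, -p*log2(p) = 0.455680
  p = 19/63 = 0.301587: log2(p) = -1.729352, -p*log2(p) = 0.521551
  p = 1/63 = 0.015873: log2(p) = -5.977280, -p*log2(p) = 0.094877
  p = 19/63 = 0.301587: log2(p) = -1.729352, -p*log2(p) = 0.521551
  p = 9/63 = 0.142857: log2(p) = -2.807355, -p*log2(p) = 0.401051
H = 0.209158 + 0.455680 + 0.521551 + 0.094877 + 0.521551 + 0.401051 = 2.203868

H = 2.2039 bits/symbol


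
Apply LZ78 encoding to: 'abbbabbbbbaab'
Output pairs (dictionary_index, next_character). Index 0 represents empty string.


LZ78 encoding steps:
Dictionary: {0: ''}
Step 1: w='' (idx 0), next='a' -> output (0, 'a'), add 'a' as idx 1
Step 2: w='' (idx 0), next='b' -> output (0, 'b'), add 'b' as idx 2
Step 3: w='b' (idx 2), next='b' -> output (2, 'b'), add 'bb' as idx 3
Step 4: w='a' (idx 1), next='b' -> output (1, 'b'), add 'ab' as idx 4
Step 5: w='bb' (idx 3), next='b' -> output (3, 'b'), add 'bbb' as idx 5
Step 6: w='b' (idx 2), next='a' -> output (2, 'a'), add 'ba' as idx 6
Step 7: w='ab' (idx 4), end of input -> output (4, '')


Encoded: [(0, 'a'), (0, 'b'), (2, 'b'), (1, 'b'), (3, 'b'), (2, 'a'), (4, '')]


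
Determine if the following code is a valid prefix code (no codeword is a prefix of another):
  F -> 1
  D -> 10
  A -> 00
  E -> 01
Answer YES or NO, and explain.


Checking each pair (does one codeword prefix another?):
  F='1' vs D='10': prefix -- VIOLATION

NO -- this is NOT a valid prefix code. F (1) is a prefix of D (10).


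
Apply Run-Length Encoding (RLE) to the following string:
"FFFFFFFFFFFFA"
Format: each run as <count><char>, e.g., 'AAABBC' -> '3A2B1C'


Scanning runs left to right:
  i=0: run of 'F' x 12 -> '12F'
  i=12: run of 'A' x 1 -> '1A'

RLE = 12F1A


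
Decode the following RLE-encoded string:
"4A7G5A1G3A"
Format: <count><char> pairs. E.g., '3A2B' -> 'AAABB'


Expanding each <count><char> pair:
  4A -> 'AAAA'
  7G -> 'GGGGGGG'
  5A -> 'AAAAA'
  1G -> 'G'
  3A -> 'AAA'

Decoded = AAAAGGGGGGGAAAAAGAAA


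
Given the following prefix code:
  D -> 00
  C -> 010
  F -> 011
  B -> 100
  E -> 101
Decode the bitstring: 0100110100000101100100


Decoding step by step:
Bits 010 -> C
Bits 011 -> F
Bits 010 -> C
Bits 00 -> D
Bits 00 -> D
Bits 101 -> E
Bits 100 -> B
Bits 100 -> B


Decoded message: CFCDDEBB


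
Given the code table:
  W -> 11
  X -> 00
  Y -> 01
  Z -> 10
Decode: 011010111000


Decoding:
01 -> Y
10 -> Z
10 -> Z
11 -> W
10 -> Z
00 -> X


Result: YZZWZX


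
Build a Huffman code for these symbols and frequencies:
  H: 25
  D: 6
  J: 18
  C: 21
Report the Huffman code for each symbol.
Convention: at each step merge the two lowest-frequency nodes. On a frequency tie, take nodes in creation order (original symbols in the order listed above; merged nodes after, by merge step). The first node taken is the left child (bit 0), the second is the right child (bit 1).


Huffman tree construction:
Step 1: Merge D(6) + J(18) = 24
Step 2: Merge C(21) + (D+J)(24) = 45
Step 3: Merge H(25) + (C+(D+J))(45) = 70
Read each symbol's code off the tree from the root (left child = 0, right child = 1).

Codes:
  H: 0 (length 1)
  D: 110 (length 3)
  J: 111 (length 3)
  C: 10 (length 2)
Average code length: 139/70 = 1.9857 bits/symbol


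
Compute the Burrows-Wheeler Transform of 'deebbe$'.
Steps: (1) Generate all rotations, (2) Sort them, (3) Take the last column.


Rotations (sorted):
  0: $deebbe -> last char: e
  1: bbe$dee -> last char: e
  2: be$deeb -> last char: b
  3: deebbe$ -> last char: $
  4: e$deebb -> last char: b
  5: ebbe$de -> last char: e
  6: eebbe$d -> last char: d


BWT = eeb$bed


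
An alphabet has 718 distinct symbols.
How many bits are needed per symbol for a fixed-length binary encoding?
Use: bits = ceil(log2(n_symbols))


log2(718) = 9.4878
Bracket: 2^9 = 512 < 718 <= 2^10 = 1024
So ceil(log2(718)) = 10

bits = ceil(log2(718)) = ceil(9.4878) = 10 bits


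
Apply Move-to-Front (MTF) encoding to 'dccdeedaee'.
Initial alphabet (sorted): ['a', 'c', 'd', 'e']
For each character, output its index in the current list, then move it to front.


MTF encoding:
'd': index 2 in ['a', 'c', 'd', 'e'] -> ['d', 'a', 'c', 'e']
'c': index 2 in ['d', 'a', 'c', 'e'] -> ['c', 'd', 'a', 'e']
'c': index 0 in ['c', 'd', 'a', 'e'] -> ['c', 'd', 'a', 'e']
'd': index 1 in ['c', 'd', 'a', 'e'] -> ['d', 'c', 'a', 'e']
'e': index 3 in ['d', 'c', 'a', 'e'] -> ['e', 'd', 'c', 'a']
'e': index 0 in ['e', 'd', 'c', 'a'] -> ['e', 'd', 'c', 'a']
'd': index 1 in ['e', 'd', 'c', 'a'] -> ['d', 'e', 'c', 'a']
'a': index 3 in ['d', 'e', 'c', 'a'] -> ['a', 'd', 'e', 'c']
'e': index 2 in ['a', 'd', 'e', 'c'] -> ['e', 'a', 'd', 'c']
'e': index 0 in ['e', 'a', 'd', 'c'] -> ['e', 'a', 'd', 'c']


Output: [2, 2, 0, 1, 3, 0, 1, 3, 2, 0]


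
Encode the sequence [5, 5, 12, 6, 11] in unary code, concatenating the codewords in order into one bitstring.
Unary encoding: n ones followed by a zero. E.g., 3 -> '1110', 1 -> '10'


Encode each number as n ones followed by a terminating 0:
  5 -> 111110 (6 bits)
  5 -> 111110 (6 bits)
  12 -> 1111111111110 (13 bits)
  6 -> 1111110 (7 bits)
  11 -> 111111111110 (12 bits)
Total length = 6 + 6 + 13 + 7 + 12 = 44 bits.

Unary([5, 5, 12, 6, 11]) = 11111011111011111111111101111110111111111110 (44 bits)


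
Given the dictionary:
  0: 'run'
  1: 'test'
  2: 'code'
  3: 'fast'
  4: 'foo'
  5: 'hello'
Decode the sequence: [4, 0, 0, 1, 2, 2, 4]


Look up each index in the dictionary:
  4 -> 'foo'
  0 -> 'run'
  0 -> 'run'
  1 -> 'test'
  2 -> 'code'
  2 -> 'code'
  4 -> 'foo'

Decoded: "foo run run test code code foo"


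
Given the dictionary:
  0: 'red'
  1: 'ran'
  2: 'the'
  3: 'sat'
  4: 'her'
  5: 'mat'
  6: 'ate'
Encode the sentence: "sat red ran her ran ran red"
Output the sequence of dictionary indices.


Look up each word in the dictionary:
  'sat' -> 3
  'red' -> 0
  'ran' -> 1
  'her' -> 4
  'ran' -> 1
  'ran' -> 1
  'red' -> 0

Encoded: [3, 0, 1, 4, 1, 1, 0]


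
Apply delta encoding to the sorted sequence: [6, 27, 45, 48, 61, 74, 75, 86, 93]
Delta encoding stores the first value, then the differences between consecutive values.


First value: 6
Deltas:
  27 - 6 = 21
  45 - 27 = 18
  48 - 45 = 3
  61 - 48 = 13
  74 - 61 = 13
  75 - 74 = 1
  86 - 75 = 11
  93 - 86 = 7


Delta encoded: [6, 21, 18, 3, 13, 13, 1, 11, 7]


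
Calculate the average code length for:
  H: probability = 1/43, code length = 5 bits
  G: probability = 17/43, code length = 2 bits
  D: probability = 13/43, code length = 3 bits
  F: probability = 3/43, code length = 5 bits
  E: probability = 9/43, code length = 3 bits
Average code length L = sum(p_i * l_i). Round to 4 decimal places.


Weighted contributions p_i * l_i:
  H: (1/43) * 5 = 5/43
  G: (17/43) * 2 = 34/43
  D: (13/43) * 3 = 39/43
  F: (3/43) * 5 = 15/43
  E: (9/43) * 3 = 27/43
Sum = (5 + 34 + 39 + 15 + 27)/43 = 120/43

L = 120/43 = 2.7907 bits/symbol


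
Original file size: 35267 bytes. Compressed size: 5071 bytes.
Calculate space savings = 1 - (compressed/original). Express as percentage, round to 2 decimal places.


ratio = compressed/original = 5071/35267 = 0.143789
savings = 1 - ratio = 1 - 0.143789 = 0.856211
as a percentage: 0.856211 * 100 = 85.62%

Space savings = 1 - 5071/35267 = 85.62%


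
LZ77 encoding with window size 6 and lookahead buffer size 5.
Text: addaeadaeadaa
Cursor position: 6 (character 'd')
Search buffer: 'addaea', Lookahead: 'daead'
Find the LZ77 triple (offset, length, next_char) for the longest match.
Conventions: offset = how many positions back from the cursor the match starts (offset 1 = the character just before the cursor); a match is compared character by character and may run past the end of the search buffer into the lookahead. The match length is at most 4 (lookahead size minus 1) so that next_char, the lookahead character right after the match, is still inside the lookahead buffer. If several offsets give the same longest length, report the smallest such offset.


Try each offset into the search buffer:
  offset=1 (pos 5, char 'a'): match length 0
  offset=2 (pos 4, char 'e'): match length 0
  offset=3 (pos 3, char 'a'): match length 0
  offset=4 (pos 2, char 'd'): match length 4
  offset=5 (pos 1, char 'd'): match length 1
  offset=6 (pos 0, char 'a'): match length 0
Longest match has length 4 at offset 4.
next_char = character at position 6 + 4 = 10 -> 'd'

Best match: offset=4, length=4 (matching 'daea' starting at position 2)
LZ77 triple: (4, 4, 'd')


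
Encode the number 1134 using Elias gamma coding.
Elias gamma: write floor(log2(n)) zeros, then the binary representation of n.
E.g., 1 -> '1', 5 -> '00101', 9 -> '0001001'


num_bits = floor(log2(1134)) + 1 = 11
leading_zeros = num_bits - 1 = 10
binary(1134) = 10001101110

Elias gamma(1134) = '0000000000' + '10001101110' = 000000000010001101110 (21 bits)


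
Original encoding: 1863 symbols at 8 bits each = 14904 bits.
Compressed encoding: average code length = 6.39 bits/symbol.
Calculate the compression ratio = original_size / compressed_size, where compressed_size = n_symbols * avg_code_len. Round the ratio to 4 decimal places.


original_size = n_symbols * orig_bits = 1863 * 8 = 14904 bits
compressed_size = n_symbols * avg_code_len = 1863 * 6.39 = 11904.57 bits
ratio = original_size / compressed_size = 14904 / 11904.57 = 1.252

Compression ratio = 1.252


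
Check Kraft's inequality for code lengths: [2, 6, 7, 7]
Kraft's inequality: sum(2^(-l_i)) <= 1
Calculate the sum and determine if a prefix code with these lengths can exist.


Sum = 2^(-2) + 2^(-6) + 2^(-7) + 2^(-7)
    = 0.25 + 0.015625 + 0.0078125 + 0.0078125
    = 36/128 = 0.28125
Since 0.28125 <= 1, Kraft's inequality IS satisfied.
A prefix code with these lengths CAN exist.

Kraft sum = 0.28125. Satisfied.


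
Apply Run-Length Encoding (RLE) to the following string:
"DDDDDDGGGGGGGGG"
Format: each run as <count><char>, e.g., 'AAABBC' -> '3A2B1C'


Scanning runs left to right:
  i=0: run of 'D' x 6 -> '6D'
  i=6: run of 'G' x 9 -> '9G'

RLE = 6D9G


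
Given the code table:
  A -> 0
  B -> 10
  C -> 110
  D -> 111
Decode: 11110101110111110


Decoding:
111 -> D
10 -> B
10 -> B
111 -> D
0 -> A
111 -> D
110 -> C


Result: DBBDADC


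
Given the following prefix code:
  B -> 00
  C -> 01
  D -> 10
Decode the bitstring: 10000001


Decoding step by step:
Bits 10 -> D
Bits 00 -> B
Bits 00 -> B
Bits 01 -> C


Decoded message: DBBC


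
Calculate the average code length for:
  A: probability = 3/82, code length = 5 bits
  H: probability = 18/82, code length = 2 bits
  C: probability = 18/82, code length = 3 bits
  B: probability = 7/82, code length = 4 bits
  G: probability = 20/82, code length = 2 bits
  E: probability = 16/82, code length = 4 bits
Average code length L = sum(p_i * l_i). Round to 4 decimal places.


Weighted contributions p_i * l_i:
  A: (3/82) * 5 = 15/82
  H: (18/82) * 2 = 36/82
  C: (18/82) * 3 = 54/82
  B: (7/82) * 4 = 28/82
  G: (20/82) * 2 = 40/82
  E: (16/82) * 4 = 64/82
Sum = (15 + 36 + 54 + 28 + 40 + 64)/82 = 237/82

L = 237/82 = 2.8902 bits/symbol


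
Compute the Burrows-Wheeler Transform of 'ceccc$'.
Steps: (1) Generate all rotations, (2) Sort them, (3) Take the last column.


Rotations (sorted):
  0: $ceccc -> last char: c
  1: c$cecc -> last char: c
  2: cc$cec -> last char: c
  3: ccc$ce -> last char: e
  4: ceccc$ -> last char: $
  5: eccc$c -> last char: c


BWT = ccce$c


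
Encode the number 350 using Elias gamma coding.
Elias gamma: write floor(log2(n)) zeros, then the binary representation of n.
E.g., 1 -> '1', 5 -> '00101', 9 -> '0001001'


num_bits = floor(log2(350)) + 1 = 9
leading_zeros = num_bits - 1 = 8
binary(350) = 101011110

Elias gamma(350) = '00000000' + '101011110' = 00000000101011110 (17 bits)
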